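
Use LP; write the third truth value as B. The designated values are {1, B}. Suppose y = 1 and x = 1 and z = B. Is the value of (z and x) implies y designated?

Yes

z and x = B and 1 = B
(z and x) implies y = B implies 1 = 1
1 ∈ {1, B}.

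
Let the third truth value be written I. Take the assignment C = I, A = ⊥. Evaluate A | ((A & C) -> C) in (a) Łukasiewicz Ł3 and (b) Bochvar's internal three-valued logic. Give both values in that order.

⊤; I

In Łukasiewicz Ł3: A & C = ⊥ & I = ⊥
(A & C) -> C = ⊥ -> I = ⊤  [min(1, 1−0+½)]
A | ((A & C) -> C) = ⊥ | ⊤ = ⊤
In Bochvar's internal three-valued logic: A & C = ⊥ & I = I
(A & C) -> C = I -> I = I  [any arg is the third value ⇒ result is the third value]
A | ((A & C) -> C) = ⊥ | I = I
They differ because Łukasiewicz Ł3 and Bochvar's internal three-valued logic treat I differently under the binary connectives.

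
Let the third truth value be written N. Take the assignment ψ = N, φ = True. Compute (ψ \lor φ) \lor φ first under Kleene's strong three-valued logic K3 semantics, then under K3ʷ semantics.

In Kleene's strong three-valued logic K3: ψ \lor φ = N \lor True = True
(ψ \lor φ) \lor φ = True \lor True = True
In K3ʷ: ψ \lor φ = N \lor True = N
(ψ \lor φ) \lor φ = N \lor True = N
They differ because Kleene's strong three-valued logic K3 and K3ʷ treat N differently under the binary connectives.

True; N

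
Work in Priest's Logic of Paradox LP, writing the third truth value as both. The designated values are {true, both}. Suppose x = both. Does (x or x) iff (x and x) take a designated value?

Yes

x or x = both or both = both
x and x = both and both = both
(x or x) iff (x and x) = both iff both = both
both ∈ {true, both}.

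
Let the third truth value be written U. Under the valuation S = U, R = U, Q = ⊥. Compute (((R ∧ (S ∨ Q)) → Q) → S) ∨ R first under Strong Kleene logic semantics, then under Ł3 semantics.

U; ⊤

In Strong Kleene logic: S ∨ Q = U ∨ ⊥ = U
R ∧ (S ∨ Q) = U ∧ U = U
(R ∧ (S ∨ Q)) → Q = U → ⊥ = U  [¬U ∨ ⊥]
((R ∧ (S ∨ Q)) → Q) → S = U → U = U
(((R ∧ (S ∨ Q)) → Q) → S) ∨ R = U ∨ U = U
In Ł3: S ∨ Q = U ∨ ⊥ = U
R ∧ (S ∨ Q) = U ∧ U = U
(R ∧ (S ∨ Q)) → Q = U → ⊥ = U  [min(1, 1−½+0)]
((R ∧ (S ∨ Q)) → Q) → S = U → U = ⊤
(((R ∧ (S ∨ Q)) → Q) → S) ∨ R = ⊤ ∨ U = ⊤
They differ because Strong Kleene logic and Ł3 treat U differently under implication.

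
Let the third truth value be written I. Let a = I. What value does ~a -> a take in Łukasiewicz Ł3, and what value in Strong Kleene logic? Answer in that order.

True; I

In Łukasiewicz Ł3: ~a = ~I = I
~a -> a = I -> I = True  [min(1, 1−½+½)]
In Strong Kleene logic: ~a = ~I = I
~a -> a = I -> I = I  [~I | I]
They differ because Łukasiewicz Ł3 and Strong Kleene logic treat I differently under implication.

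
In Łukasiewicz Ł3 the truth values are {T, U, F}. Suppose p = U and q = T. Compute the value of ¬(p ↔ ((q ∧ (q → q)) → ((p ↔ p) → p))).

q → q = T → T = T
q ∧ (q → q) = T ∧ T = T
p ↔ p = U ↔ U = T  [1 − |½−½|]
(p ↔ p) → p = T → U = U
(q ∧ (q → q)) → ((p ↔ p) → p) = T → U = U
p ↔ ((q ∧ (q → q)) → ((p ↔ p) → p)) = U ↔ U = T
¬(p ↔ ((q ∧ (q → q)) → ((p ↔ p) → p))) = ¬T = F

F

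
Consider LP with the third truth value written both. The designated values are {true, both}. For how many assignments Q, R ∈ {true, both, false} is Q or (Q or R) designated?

Of the 9 assignments, 8 give a value in {true, both}.

8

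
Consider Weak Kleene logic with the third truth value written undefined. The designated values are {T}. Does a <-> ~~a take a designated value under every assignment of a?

Countermodel: a=undefined gives undefined, which is not designated.

No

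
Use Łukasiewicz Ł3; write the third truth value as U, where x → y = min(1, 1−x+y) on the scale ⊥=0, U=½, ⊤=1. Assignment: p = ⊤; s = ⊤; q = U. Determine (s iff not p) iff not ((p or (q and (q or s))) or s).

not p = not ⊤ = ⊥
s iff not p = ⊤ iff ⊥ = ⊥
q or s = U or ⊤ = ⊤
q and (q or s) = U and ⊤ = U
p or (q and (q or s)) = ⊤ or U = ⊤
(p or (q and (q or s))) or s = ⊤ or ⊤ = ⊤
not ((p or (q and (q or s))) or s) = not ⊤ = ⊥
(s iff not p) iff not ((p or (q and (q or s))) or s) = ⊥ iff ⊥ = ⊤

⊤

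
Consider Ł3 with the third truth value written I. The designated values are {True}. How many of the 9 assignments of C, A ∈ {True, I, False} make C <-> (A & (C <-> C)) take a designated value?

Designated under: (C=True, A=True); (C=I, A=I); (C=False, A=False).

3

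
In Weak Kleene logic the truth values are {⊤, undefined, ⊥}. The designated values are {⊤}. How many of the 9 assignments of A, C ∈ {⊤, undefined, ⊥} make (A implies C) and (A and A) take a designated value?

1

Designated under: (A=⊤, C=⊤).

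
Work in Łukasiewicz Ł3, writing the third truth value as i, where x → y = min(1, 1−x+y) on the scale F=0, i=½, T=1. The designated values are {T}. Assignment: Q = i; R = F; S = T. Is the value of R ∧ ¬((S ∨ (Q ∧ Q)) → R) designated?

Q ∧ Q = i ∧ i = i
S ∨ (Q ∧ Q) = T ∨ i = T
(S ∨ (Q ∧ Q)) → R = T → F = F
¬((S ∨ (Q ∧ Q)) → R) = ¬F = T
R ∧ ¬((S ∨ (Q ∧ Q)) → R) = F ∧ T = F
F ∉ {T}.

No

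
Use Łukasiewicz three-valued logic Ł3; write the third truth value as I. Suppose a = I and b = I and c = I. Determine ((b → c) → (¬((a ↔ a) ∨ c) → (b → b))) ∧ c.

b → c = I → I = ⊤
a ↔ a = I ↔ I = ⊤
(a ↔ a) ∨ c = ⊤ ∨ I = ⊤
¬((a ↔ a) ∨ c) = ¬⊤ = ⊥
b → b = I → I = ⊤
¬((a ↔ a) ∨ c) → (b → b) = ⊥ → ⊤ = ⊤
(b → c) → (¬((a ↔ a) ∨ c) → (b → b)) = ⊤ → ⊤ = ⊤
((b → c) → (¬((a ↔ a) ∨ c) → (b → b))) ∧ c = ⊤ ∧ I = I

I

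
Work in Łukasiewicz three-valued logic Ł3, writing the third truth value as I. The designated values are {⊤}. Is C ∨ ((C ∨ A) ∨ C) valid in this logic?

Countermodel: C=I, A=I gives I, which is not designated.

No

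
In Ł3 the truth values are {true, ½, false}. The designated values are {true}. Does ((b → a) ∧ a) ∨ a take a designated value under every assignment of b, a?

Countermodel: b=true, a=½ gives ½, which is not designated.

No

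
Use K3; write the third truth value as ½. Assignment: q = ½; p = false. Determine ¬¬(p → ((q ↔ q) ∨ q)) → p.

false

q ↔ q = ½ ↔ ½ = ½
(q ↔ q) ∨ q = ½ ∨ ½ = ½
p → ((q ↔ q) ∨ q) = false → ½ = true  [¬false ∨ ½]
¬(p → ((q ↔ q) ∨ q)) = ¬true = false
¬¬(p → ((q ↔ q) ∨ q)) = ¬false = true
¬¬(p → ((q ↔ q) ∨ q)) → p = true → false = false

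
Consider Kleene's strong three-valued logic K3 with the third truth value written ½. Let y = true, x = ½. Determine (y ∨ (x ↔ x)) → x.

½

x ↔ x = ½ ↔ ½ = ½
y ∨ (x ↔ x) = true ∨ ½ = true
(y ∨ (x ↔ x)) → x = true → ½ = ½  [¬true ∨ ½]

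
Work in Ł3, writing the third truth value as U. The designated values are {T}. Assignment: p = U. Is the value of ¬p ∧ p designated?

¬p = ¬U = U
¬p ∧ p = U ∧ U = U
U ∉ {T}.

No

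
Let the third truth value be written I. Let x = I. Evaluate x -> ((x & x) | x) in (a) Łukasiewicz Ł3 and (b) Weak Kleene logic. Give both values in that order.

In Łukasiewicz Ł3: x & x = I & I = I
(x & x) | x = I | I = I
x -> ((x & x) | x) = I -> I = true  [min(1, 1−½+½)]
In Weak Kleene logic: x & x = I & I = I
(x & x) | x = I | I = I
x -> ((x & x) | x) = I -> I = I  [any arg is the third value ⇒ result is the third value]
They differ because Łukasiewicz Ł3 and Weak Kleene logic treat I differently under the binary connectives.

true; I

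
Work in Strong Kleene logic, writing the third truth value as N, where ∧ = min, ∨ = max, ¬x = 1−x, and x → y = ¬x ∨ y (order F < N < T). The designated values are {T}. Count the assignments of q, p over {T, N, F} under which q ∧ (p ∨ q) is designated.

Designated under: (q=T, p=T); (q=T, p=N); (q=T, p=F).

3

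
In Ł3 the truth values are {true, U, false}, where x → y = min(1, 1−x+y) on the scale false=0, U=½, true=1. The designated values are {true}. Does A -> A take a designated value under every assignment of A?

Every assignment of A over {true, U, false} gives a value in {true}.
In particular, with A=U: A -> A = true.

Yes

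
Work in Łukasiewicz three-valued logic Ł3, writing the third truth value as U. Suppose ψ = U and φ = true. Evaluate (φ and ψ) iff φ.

φ and ψ = true and U = U
(φ and ψ) iff φ = U iff true = U  [1 − |½−1|]

U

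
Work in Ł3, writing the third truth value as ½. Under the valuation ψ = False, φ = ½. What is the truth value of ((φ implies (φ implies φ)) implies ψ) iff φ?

φ implies φ = ½ implies ½ = True
φ implies (φ implies φ) = ½ implies True = True
(φ implies (φ implies φ)) implies ψ = True implies False = False
((φ implies (φ implies φ)) implies ψ) iff φ = False iff ½ = ½

½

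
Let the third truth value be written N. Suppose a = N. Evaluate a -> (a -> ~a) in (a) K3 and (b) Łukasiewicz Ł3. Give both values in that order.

In K3: ~a = ~N = N
a -> ~a = N -> N = N
a -> (a -> ~a) = N -> N = N
In Łukasiewicz Ł3: ~a = ~N = N
a -> ~a = N -> N = T  [min(1, 1−½+½)]
a -> (a -> ~a) = N -> T = T
They differ because K3 and Łukasiewicz Ł3 treat N differently under implication.

N; T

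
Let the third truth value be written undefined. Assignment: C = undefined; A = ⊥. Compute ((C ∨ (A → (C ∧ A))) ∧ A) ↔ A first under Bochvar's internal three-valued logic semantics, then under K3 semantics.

In Bochvar's internal three-valued logic: C ∧ A = undefined ∧ ⊥ = undefined
A → (C ∧ A) = ⊥ → undefined = undefined
C ∨ (A → (C ∧ A)) = undefined ∨ undefined = undefined
(C ∨ (A → (C ∧ A))) ∧ A = undefined ∧ ⊥ = undefined
((C ∨ (A → (C ∧ A))) ∧ A) ↔ A = undefined ↔ ⊥ = undefined
In K3: C ∧ A = undefined ∧ ⊥ = ⊥
A → (C ∧ A) = ⊥ → ⊥ = ⊤
C ∨ (A → (C ∧ A)) = undefined ∨ ⊤ = ⊤
(C ∨ (A → (C ∧ A))) ∧ A = ⊤ ∧ ⊥ = ⊥
((C ∨ (A → (C ∧ A))) ∧ A) ↔ A = ⊥ ↔ ⊥ = ⊤
They differ because Bochvar's internal three-valued logic and K3 treat undefined differently under the binary connectives.

undefined; ⊤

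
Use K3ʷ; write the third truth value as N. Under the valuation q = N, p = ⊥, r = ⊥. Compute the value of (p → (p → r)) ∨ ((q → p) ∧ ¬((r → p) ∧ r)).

p → r = ⊥ → ⊥ = ⊤
p → (p → r) = ⊥ → ⊤ = ⊤
q → p = N → ⊥ = N
r → p = ⊥ → ⊥ = ⊤
(r → p) ∧ r = ⊤ ∧ ⊥ = ⊥
¬((r → p) ∧ r) = ¬⊥ = ⊤
(q → p) ∧ ¬((r → p) ∧ r) = N ∧ ⊤ = N
(p → (p → r)) ∨ ((q → p) ∧ ¬((r → p) ∧ r)) = ⊤ ∨ N = N

N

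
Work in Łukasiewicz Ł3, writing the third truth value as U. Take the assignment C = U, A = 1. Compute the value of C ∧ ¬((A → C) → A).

0

A → C = 1 → U = U  [min(1, 1−1+½)]
(A → C) → A = U → 1 = 1
¬((A → C) → A) = ¬1 = 0
C ∧ ¬((A → C) → A) = U ∧ 0 = 0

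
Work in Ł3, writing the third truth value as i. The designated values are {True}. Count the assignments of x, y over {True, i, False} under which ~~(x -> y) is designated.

6

Of the 9 assignments, 6 give a value in {True}.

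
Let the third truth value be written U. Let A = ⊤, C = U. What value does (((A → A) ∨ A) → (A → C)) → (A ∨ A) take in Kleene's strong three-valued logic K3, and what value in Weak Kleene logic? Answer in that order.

In Kleene's strong three-valued logic K3: A → A = ⊤ → ⊤ = ⊤
(A → A) ∨ A = ⊤ ∨ ⊤ = ⊤
A → C = ⊤ → U = U  [¬⊤ ∨ U]
((A → A) ∨ A) → (A → C) = ⊤ → U = U
A ∨ A = ⊤ ∨ ⊤ = ⊤
(((A → A) ∨ A) → (A → C)) → (A ∨ A) = U → ⊤ = ⊤
In Weak Kleene logic: A → A = ⊤ → ⊤ = ⊤
(A → A) ∨ A = ⊤ ∨ ⊤ = ⊤
A → C = ⊤ → U = U  [any arg is the third value ⇒ result is the third value]
((A → A) ∨ A) → (A → C) = ⊤ → U = U
A ∨ A = ⊤ ∨ ⊤ = ⊤
(((A → A) ∨ A) → (A → C)) → (A ∨ A) = U → ⊤ = U
They differ because Kleene's strong three-valued logic K3 and Weak Kleene logic treat U differently under the binary connectives.

⊤; U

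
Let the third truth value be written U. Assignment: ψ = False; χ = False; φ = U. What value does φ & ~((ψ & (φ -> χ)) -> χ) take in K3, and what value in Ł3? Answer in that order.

In K3: φ -> χ = U -> False = U  [~U | False]
ψ & (φ -> χ) = False & U = False
(ψ & (φ -> χ)) -> χ = False -> False = True
~((ψ & (φ -> χ)) -> χ) = ~True = False
φ & ~((ψ & (φ -> χ)) -> χ) = U & False = False
In Ł3: φ -> χ = U -> False = U  [min(1, 1−½+0)]
ψ & (φ -> χ) = False & U = False
(ψ & (φ -> χ)) -> χ = False -> False = True
~((ψ & (φ -> χ)) -> χ) = ~True = False
φ & ~((ψ & (φ -> χ)) -> χ) = U & False = False

False; False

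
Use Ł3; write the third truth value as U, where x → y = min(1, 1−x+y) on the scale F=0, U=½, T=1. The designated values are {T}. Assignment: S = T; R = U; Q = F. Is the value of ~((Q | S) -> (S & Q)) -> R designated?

Q | S = F | T = T
S & Q = T & F = F
(Q | S) -> (S & Q) = T -> F = F
~((Q | S) -> (S & Q)) = ~F = T
~((Q | S) -> (S & Q)) -> R = T -> U = U
U ∉ {T}.

No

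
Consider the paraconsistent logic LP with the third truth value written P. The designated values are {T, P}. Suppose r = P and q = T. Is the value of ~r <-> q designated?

Yes

~r = ~P = P
~r <-> q = P <-> T = P
P ∈ {T, P}.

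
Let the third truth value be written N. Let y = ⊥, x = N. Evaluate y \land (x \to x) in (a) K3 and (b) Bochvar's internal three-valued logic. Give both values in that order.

In K3: x \to x = N \to N = N
y \land (x \to x) = ⊥ \land N = ⊥
In Bochvar's internal three-valued logic: x \to x = N \to N = N  [any arg is the third value ⇒ result is the third value]
y \land (x \to x) = ⊥ \land N = N
They differ because K3 and Bochvar's internal three-valued logic treat N differently under the binary connectives.

⊥; N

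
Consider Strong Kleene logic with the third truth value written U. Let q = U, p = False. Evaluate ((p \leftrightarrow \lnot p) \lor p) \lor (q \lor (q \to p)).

U

\lnot p = \lnot False = True
p \leftrightarrow \lnot p = False \leftrightarrow True = False
(p \leftrightarrow \lnot p) \lor p = False \lor False = False
q \to p = U \to False = U
q \lor (q \to p) = U \lor U = U
((p \leftrightarrow \lnot p) \lor p) \lor (q \lor (q \to p)) = False \lor U = U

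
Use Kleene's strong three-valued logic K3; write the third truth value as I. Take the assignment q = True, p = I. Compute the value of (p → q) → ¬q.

p → q = I → True = True
¬q = ¬True = False
(p → q) → ¬q = True → False = False

False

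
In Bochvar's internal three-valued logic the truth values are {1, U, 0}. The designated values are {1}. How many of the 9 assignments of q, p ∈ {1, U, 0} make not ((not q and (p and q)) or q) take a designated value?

2

Designated under: (q=0, p=1); (q=0, p=0).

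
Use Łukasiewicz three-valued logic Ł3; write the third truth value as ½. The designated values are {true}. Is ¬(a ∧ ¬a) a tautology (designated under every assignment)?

No

Countermodel: a=½ gives ½, which is not designated.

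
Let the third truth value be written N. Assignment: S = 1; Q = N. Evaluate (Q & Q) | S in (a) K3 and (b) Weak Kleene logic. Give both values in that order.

1; N

In K3: Q & Q = N & N = N
(Q & Q) | S = N | 1 = 1
In Weak Kleene logic: Q & Q = N & N = N
(Q & Q) | S = N | 1 = N
They differ because K3 and Weak Kleene logic treat N differently under the binary connectives.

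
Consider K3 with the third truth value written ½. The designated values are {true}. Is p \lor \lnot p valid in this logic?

No

Countermodel: p=½ gives ½, which is not designated.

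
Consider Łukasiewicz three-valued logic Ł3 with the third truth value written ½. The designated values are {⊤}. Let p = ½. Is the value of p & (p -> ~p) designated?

~p = ~½ = ½
p -> ~p = ½ -> ½ = ⊤  [min(1, 1−½+½)]
p & (p -> ~p) = ½ & ⊤ = ½
½ ∉ {⊤}.

No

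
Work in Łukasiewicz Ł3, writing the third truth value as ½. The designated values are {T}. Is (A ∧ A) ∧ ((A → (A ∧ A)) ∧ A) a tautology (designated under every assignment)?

Countermodel: A=½ gives ½, which is not designated.

No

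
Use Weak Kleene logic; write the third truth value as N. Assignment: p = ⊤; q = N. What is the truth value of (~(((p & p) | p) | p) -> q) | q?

N

p & p = ⊤ & ⊤ = ⊤
(p & p) | p = ⊤ | ⊤ = ⊤
((p & p) | p) | p = ⊤ | ⊤ = ⊤
~(((p & p) | p) | p) = ~⊤ = ⊥
~(((p & p) | p) | p) -> q = ⊥ -> N = N  [any arg is the third value ⇒ result is the third value]
(~(((p & p) | p) | p) -> q) | q = N | N = N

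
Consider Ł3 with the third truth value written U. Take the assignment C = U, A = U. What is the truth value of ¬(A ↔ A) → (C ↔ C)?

A ↔ A = U ↔ U = T
¬(A ↔ A) = ¬T = F
C ↔ C = U ↔ U = T
¬(A ↔ A) → (C ↔ C) = F → T = T

T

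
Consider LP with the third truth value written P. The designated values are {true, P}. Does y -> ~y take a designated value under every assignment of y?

Countermodel: y=true gives false, which is not designated.

No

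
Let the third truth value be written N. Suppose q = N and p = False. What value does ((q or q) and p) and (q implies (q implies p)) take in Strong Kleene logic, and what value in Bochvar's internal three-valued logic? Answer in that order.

In Strong Kleene logic: q or q = N or N = N
(q or q) and p = N and False = False
q implies p = N implies False = N  [not N or False]
q implies (q implies p) = N implies N = N
((q or q) and p) and (q implies (q implies p)) = False and N = False
In Bochvar's internal three-valued logic: q or q = N or N = N
(q or q) and p = N and False = N
q implies p = N implies False = N  [any arg is the third value ⇒ result is the third value]
q implies (q implies p) = N implies N = N
((q or q) and p) and (q implies (q implies p)) = N and N = N
They differ because Strong Kleene logic and Bochvar's internal three-valued logic treat N differently under the binary connectives.

False; N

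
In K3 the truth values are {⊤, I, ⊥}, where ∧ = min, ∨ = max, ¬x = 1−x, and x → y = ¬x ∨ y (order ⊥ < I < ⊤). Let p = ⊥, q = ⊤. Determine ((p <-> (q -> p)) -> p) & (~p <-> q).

⊥

q -> p = ⊤ -> ⊥ = ⊥
p <-> (q -> p) = ⊥ <-> ⊥ = ⊤
(p <-> (q -> p)) -> p = ⊤ -> ⊥ = ⊥
~p = ~⊥ = ⊤
~p <-> q = ⊤ <-> ⊤ = ⊤
((p <-> (q -> p)) -> p) & (~p <-> q) = ⊥ & ⊤ = ⊥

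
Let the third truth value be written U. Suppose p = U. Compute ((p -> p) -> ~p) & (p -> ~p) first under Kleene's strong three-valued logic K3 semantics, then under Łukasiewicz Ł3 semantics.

In Kleene's strong three-valued logic K3: p -> p = U -> U = U  [~U | U]
~p = ~U = U
(p -> p) -> ~p = U -> U = U
~p = ~U = U
p -> ~p = U -> U = U
((p -> p) -> ~p) & (p -> ~p) = U & U = U
In Łukasiewicz Ł3: p -> p = U -> U = T
~p = ~U = U
(p -> p) -> ~p = T -> U = U
~p = ~U = U
p -> ~p = U -> U = T
((p -> p) -> ~p) & (p -> ~p) = U & T = U

U; U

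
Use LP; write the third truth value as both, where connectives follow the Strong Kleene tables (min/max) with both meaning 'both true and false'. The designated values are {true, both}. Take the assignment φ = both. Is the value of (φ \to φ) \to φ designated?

Yes

φ \to φ = both \to both = both  [\lnot both \lor both]
(φ \to φ) \to φ = both \to both = both
both ∈ {true, both}.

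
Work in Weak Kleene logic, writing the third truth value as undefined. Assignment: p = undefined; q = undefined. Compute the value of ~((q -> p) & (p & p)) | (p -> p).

q -> p = undefined -> undefined = undefined
p & p = undefined & undefined = undefined
(q -> p) & (p & p) = undefined & undefined = undefined
~((q -> p) & (p & p)) = ~undefined = undefined
p -> p = undefined -> undefined = undefined
~((q -> p) & (p & p)) | (p -> p) = undefined | undefined = undefined

undefined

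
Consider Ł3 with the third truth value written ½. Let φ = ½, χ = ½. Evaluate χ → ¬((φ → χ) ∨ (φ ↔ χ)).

φ → χ = ½ → ½ = true  [min(1, 1−½+½)]
φ ↔ χ = ½ ↔ ½ = true
(φ → χ) ∨ (φ ↔ χ) = true ∨ true = true
¬((φ → χ) ∨ (φ ↔ χ)) = ¬true = false
χ → ¬((φ → χ) ∨ (φ ↔ χ)) = ½ → false = ½

½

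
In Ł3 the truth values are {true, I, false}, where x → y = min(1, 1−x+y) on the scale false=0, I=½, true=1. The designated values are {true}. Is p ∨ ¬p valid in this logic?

No

Countermodel: p=I gives I, which is not designated.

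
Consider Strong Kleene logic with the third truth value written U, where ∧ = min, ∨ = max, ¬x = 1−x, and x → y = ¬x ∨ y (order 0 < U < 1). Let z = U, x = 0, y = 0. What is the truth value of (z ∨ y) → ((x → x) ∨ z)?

z ∨ y = U ∨ 0 = U
x → x = 0 → 0 = 1
(x → x) ∨ z = 1 ∨ U = 1
(z ∨ y) → ((x → x) ∨ z) = U → 1 = 1  [¬U ∨ 1]

1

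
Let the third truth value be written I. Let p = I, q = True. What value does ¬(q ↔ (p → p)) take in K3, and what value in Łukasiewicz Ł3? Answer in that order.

In K3: p → p = I → I = I
q ↔ (p → p) = True ↔ I = I
¬(q ↔ (p → p)) = ¬I = I
In Łukasiewicz Ł3: p → p = I → I = True  [min(1, 1−½+½)]
q ↔ (p → p) = True ↔ True = True
¬(q ↔ (p → p)) = ¬True = False
They differ because K3 and Łukasiewicz Ł3 treat I differently under implication.

I; False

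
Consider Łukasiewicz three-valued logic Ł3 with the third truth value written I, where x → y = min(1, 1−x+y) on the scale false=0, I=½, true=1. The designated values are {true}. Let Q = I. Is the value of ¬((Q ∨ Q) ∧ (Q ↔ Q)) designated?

No

Q ∨ Q = I ∨ I = I
Q ↔ Q = I ↔ I = true  [1 − |½−½|]
(Q ∨ Q) ∧ (Q ↔ Q) = I ∧ true = I
¬((Q ∨ Q) ∧ (Q ↔ Q)) = ¬I = I
I ∉ {true}.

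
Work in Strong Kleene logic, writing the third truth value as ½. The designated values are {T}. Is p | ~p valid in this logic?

No

Countermodel: p=½ gives ½, which is not designated.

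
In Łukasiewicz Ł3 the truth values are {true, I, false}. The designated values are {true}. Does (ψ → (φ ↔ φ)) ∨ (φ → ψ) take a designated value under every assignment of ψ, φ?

Yes

Every assignment of ψ, φ over {true, I, false} gives a value in {true}.
In particular, with ψ=I, φ=I: (ψ → (φ ↔ φ)) ∨ (φ → ψ) = true.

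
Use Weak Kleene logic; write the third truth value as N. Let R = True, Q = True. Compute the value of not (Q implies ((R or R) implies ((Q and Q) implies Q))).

R or R = True or True = True
Q and Q = True and True = True
(Q and Q) implies Q = True implies True = True
(R or R) implies ((Q and Q) implies Q) = True implies True = True
Q implies ((R or R) implies ((Q and Q) implies Q)) = True implies True = True
not (Q implies ((R or R) implies ((Q and Q) implies Q))) = not True = False

False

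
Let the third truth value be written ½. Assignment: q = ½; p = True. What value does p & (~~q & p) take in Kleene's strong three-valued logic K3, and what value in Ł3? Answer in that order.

In Kleene's strong three-valued logic K3: ~q = ~½ = ½
~~q = ~½ = ½
~~q & p = ½ & True = ½
p & (~~q & p) = True & ½ = ½
In Ł3: ~q = ~½ = ½
~~q = ~½ = ½
~~q & p = ½ & True = ½
p & (~~q & p) = True & ½ = ½

½; ½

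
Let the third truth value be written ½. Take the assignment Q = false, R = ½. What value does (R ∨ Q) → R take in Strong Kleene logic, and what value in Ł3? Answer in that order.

½; true

In Strong Kleene logic: R ∨ Q = ½ ∨ false = ½
(R ∨ Q) → R = ½ → ½ = ½
In Ł3: R ∨ Q = ½ ∨ false = ½
(R ∨ Q) → R = ½ → ½ = true  [min(1, 1−½+½)]
They differ because Strong Kleene logic and Ł3 treat ½ differently under implication.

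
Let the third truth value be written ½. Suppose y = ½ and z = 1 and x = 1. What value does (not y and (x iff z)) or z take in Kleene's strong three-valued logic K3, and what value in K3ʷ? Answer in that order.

In Kleene's strong three-valued logic K3: not y = not ½ = ½
x iff z = 1 iff 1 = 1
not y and (x iff z) = ½ and 1 = ½
(not y and (x iff z)) or z = ½ or 1 = 1
In K3ʷ: not y = not ½ = ½
x iff z = 1 iff 1 = 1
not y and (x iff z) = ½ and 1 = ½
(not y and (x iff z)) or z = ½ or 1 = ½
They differ because Kleene's strong three-valued logic K3 and K3ʷ treat ½ differently under the binary connectives.

1; ½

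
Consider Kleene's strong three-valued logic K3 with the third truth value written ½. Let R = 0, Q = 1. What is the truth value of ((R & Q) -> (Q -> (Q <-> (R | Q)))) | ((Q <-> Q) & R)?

1

R & Q = 0 & 1 = 0
R | Q = 0 | 1 = 1
Q <-> (R | Q) = 1 <-> 1 = 1
Q -> (Q <-> (R | Q)) = 1 -> 1 = 1
(R & Q) -> (Q -> (Q <-> (R | Q))) = 0 -> 1 = 1
Q <-> Q = 1 <-> 1 = 1
(Q <-> Q) & R = 1 & 0 = 0
((R & Q) -> (Q -> (Q <-> (R | Q)))) | ((Q <-> Q) & R) = 1 | 0 = 1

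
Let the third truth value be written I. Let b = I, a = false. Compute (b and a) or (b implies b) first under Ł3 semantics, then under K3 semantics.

true; I

In Ł3: b and a = I and false = false
b implies b = I implies I = true  [min(1, 1−½+½)]
(b and a) or (b implies b) = false or true = true
In K3: b and a = I and false = false
b implies b = I implies I = I  [not I or I]
(b and a) or (b implies b) = false or I = I
They differ because Ł3 and K3 treat I differently under implication.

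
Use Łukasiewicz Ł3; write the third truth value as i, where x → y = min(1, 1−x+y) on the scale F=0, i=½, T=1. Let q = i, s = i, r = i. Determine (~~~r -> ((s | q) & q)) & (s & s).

i

~r = ~i = i
~~r = ~i = i
~~~r = ~i = i
s | q = i | i = i
(s | q) & q = i & i = i
~~~r -> ((s | q) & q) = i -> i = T  [min(1, 1−½+½)]
s & s = i & i = i
(~~~r -> ((s | q) & q)) & (s & s) = T & i = i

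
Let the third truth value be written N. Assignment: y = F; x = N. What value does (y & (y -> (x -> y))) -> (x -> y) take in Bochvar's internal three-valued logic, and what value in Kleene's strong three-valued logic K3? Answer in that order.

In Bochvar's internal three-valued logic: x -> y = N -> F = N  [any arg is the third value ⇒ result is the third value]
y -> (x -> y) = F -> N = N
y & (y -> (x -> y)) = F & N = N
x -> y = N -> F = N
(y & (y -> (x -> y))) -> (x -> y) = N -> N = N
In Kleene's strong three-valued logic K3: x -> y = N -> F = N  [~N | F]
y -> (x -> y) = F -> N = T
y & (y -> (x -> y)) = F & T = F
x -> y = N -> F = N
(y & (y -> (x -> y))) -> (x -> y) = F -> N = T
They differ because Bochvar's internal three-valued logic and Kleene's strong three-valued logic K3 treat N differently under the binary connectives.

N; T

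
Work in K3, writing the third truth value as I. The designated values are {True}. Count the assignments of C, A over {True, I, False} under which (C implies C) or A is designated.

Of the 9 assignments, 7 give a value in {True}.

7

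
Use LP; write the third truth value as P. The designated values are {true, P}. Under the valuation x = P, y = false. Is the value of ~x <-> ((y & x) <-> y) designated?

Yes

~x = ~P = P
y & x = false & P = false
(y & x) <-> y = false <-> false = true
~x <-> ((y & x) <-> y) = P <-> true = P
P ∈ {true, P}.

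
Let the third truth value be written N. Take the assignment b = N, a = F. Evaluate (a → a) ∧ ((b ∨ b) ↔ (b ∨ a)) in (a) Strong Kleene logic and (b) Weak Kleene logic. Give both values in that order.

N; N

In Strong Kleene logic: a → a = F → F = T
b ∨ b = N ∨ N = N
b ∨ a = N ∨ F = N
(b ∨ b) ↔ (b ∨ a) = N ↔ N = N
(a → a) ∧ ((b ∨ b) ↔ (b ∨ a)) = T ∧ N = N
In Weak Kleene logic: a → a = F → F = T
b ∨ b = N ∨ N = N
b ∨ a = N ∨ F = N
(b ∨ b) ↔ (b ∨ a) = N ↔ N = N
(a → a) ∧ ((b ∨ b) ↔ (b ∨ a)) = T ∧ N = N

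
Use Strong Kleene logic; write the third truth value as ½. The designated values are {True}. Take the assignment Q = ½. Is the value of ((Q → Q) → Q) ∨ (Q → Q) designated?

No

Q → Q = ½ → ½ = ½  [¬½ ∨ ½]
(Q → Q) → Q = ½ → ½ = ½
Q → Q = ½ → ½ = ½
((Q → Q) → Q) ∨ (Q → Q) = ½ ∨ ½ = ½
½ ∉ {True}.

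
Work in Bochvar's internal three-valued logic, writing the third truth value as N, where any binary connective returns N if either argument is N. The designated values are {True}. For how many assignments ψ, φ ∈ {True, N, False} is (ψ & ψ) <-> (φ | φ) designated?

Designated under: (ψ=True, φ=True); (ψ=False, φ=False).

2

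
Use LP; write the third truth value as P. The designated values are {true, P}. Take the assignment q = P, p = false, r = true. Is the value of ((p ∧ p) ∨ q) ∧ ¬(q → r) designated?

No

p ∧ p = false ∧ false = false
(p ∧ p) ∨ q = false ∨ P = P
q → r = P → true = true
¬(q → r) = ¬true = false
((p ∧ p) ∨ q) ∧ ¬(q → r) = P ∧ false = false
false ∉ {true, P}.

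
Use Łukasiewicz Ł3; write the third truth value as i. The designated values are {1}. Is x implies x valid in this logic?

Yes

Every assignment of x over {1, i, 0} gives a value in {1}.
In particular, with x=i: x implies x = 1.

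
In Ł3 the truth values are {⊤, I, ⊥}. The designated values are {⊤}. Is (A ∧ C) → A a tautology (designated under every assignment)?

Yes

Every assignment of A, C over {⊤, I, ⊥} gives a value in {⊤}.
In particular, with A=I, C=I: (A ∧ C) → A = ⊤.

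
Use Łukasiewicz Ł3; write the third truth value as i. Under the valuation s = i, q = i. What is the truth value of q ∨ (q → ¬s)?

1

¬s = ¬i = i
q → ¬s = i → i = 1  [min(1, 1−½+½)]
q ∨ (q → ¬s) = i ∨ 1 = 1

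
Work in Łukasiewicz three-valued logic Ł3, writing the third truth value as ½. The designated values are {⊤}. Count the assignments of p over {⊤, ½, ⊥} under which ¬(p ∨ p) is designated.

1

p=⊤: ⊥ ·
p=½: ½ ·
p=⊥: ⊤ ✓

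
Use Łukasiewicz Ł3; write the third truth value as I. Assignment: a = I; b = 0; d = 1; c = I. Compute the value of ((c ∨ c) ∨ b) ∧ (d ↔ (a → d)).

c ∨ c = I ∨ I = I
(c ∨ c) ∨ b = I ∨ 0 = I
a → d = I → 1 = 1
d ↔ (a → d) = 1 ↔ 1 = 1
((c ∨ c) ∨ b) ∧ (d ↔ (a → d)) = I ∧ 1 = I

I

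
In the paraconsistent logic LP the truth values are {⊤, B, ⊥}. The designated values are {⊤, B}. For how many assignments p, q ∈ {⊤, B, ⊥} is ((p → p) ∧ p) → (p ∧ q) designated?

8

Of the 9 assignments, 8 give a value in {⊤, B}.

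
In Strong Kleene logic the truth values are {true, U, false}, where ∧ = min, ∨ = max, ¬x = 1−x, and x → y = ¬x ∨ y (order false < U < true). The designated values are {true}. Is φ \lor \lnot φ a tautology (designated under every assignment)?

No

Countermodel: φ=U gives U, which is not designated.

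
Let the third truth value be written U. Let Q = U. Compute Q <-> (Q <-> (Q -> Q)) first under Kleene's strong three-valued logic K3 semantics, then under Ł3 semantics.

U; true

In Kleene's strong three-valued logic K3: Q -> Q = U -> U = U
Q <-> (Q -> Q) = U <-> U = U
Q <-> (Q <-> (Q -> Q)) = U <-> U = U
In Ł3: Q -> Q = U -> U = true  [min(1, 1−½+½)]
Q <-> (Q -> Q) = U <-> true = U
Q <-> (Q <-> (Q -> Q)) = U <-> U = true
They differ because Kleene's strong three-valued logic K3 and Ł3 treat U differently under implication.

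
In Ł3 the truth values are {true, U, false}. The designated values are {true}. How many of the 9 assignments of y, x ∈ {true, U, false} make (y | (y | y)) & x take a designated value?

Designated under: (y=true, x=true).

1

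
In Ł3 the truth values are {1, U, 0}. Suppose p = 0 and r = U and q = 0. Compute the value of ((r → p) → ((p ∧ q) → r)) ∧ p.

r → p = U → 0 = U  [min(1, 1−½+0)]
p ∧ q = 0 ∧ 0 = 0
(p ∧ q) → r = 0 → U = 1
(r → p) → ((p ∧ q) → r) = U → 1 = 1
((r → p) → ((p ∧ q) → r)) ∧ p = 1 ∧ 0 = 0

0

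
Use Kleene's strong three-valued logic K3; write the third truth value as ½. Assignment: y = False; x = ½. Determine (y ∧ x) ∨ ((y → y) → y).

y ∧ x = False ∧ ½ = False
y → y = False → False = True
(y → y) → y = True → False = False
(y ∧ x) ∨ ((y → y) → y) = False ∨ False = False

False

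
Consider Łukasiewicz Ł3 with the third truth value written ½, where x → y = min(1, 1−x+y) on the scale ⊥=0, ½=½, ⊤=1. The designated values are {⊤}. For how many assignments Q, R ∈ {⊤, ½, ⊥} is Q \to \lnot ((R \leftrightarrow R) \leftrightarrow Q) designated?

Of the 9 assignments, 6 give a value in {⊤}.

6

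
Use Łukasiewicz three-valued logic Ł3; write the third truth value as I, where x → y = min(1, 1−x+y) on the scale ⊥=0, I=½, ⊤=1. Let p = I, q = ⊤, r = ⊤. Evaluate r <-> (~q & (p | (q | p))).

~q = ~⊤ = ⊥
q | p = ⊤ | I = ⊤
p | (q | p) = I | ⊤ = ⊤
~q & (p | (q | p)) = ⊥ & ⊤ = ⊥
r <-> (~q & (p | (q | p))) = ⊤ <-> ⊥ = ⊥

⊥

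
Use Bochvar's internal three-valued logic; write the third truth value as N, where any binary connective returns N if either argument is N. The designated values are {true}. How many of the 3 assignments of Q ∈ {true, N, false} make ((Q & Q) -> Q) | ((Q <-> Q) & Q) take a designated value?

Q=true: true ✓
Q=N: N ·
Q=false: true ✓

2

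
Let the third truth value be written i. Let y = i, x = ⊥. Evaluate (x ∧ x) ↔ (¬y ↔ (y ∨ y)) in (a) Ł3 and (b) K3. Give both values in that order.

⊥; i

In Ł3: x ∧ x = ⊥ ∧ ⊥ = ⊥
¬y = ¬i = i
y ∨ y = i ∨ i = i
¬y ↔ (y ∨ y) = i ↔ i = ⊤
(x ∧ x) ↔ (¬y ↔ (y ∨ y)) = ⊥ ↔ ⊤ = ⊥
In K3: x ∧ x = ⊥ ∧ ⊥ = ⊥
¬y = ¬i = i
y ∨ y = i ∨ i = i
¬y ↔ (y ∨ y) = i ↔ i = i
(x ∧ x) ↔ (¬y ↔ (y ∨ y)) = ⊥ ↔ i = i
They differ because Ł3 and K3 treat i differently under implication.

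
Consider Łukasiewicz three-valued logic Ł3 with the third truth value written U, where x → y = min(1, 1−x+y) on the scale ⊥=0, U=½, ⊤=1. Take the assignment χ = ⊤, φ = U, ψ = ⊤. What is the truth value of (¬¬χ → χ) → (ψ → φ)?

¬χ = ¬⊤ = ⊥
¬¬χ = ¬⊥ = ⊤
¬¬χ → χ = ⊤ → ⊤ = ⊤
ψ → φ = ⊤ → U = U  [min(1, 1−1+½)]
(¬¬χ → χ) → (ψ → φ) = ⊤ → U = U

U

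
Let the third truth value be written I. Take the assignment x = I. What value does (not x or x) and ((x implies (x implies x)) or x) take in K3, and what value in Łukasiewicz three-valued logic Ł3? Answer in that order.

In K3: not x = not I = I
not x or x = I or I = I
x implies x = I implies I = I  [not I or I]
x implies (x implies x) = I implies I = I
(x implies (x implies x)) or x = I or I = I
(not x or x) and ((x implies (x implies x)) or x) = I and I = I
In Łukasiewicz three-valued logic Ł3: not x = not I = I
not x or x = I or I = I
x implies x = I implies I = ⊤
x implies (x implies x) = I implies ⊤ = ⊤
(x implies (x implies x)) or x = ⊤ or I = ⊤
(not x or x) and ((x implies (x implies x)) or x) = I and ⊤ = I

I; I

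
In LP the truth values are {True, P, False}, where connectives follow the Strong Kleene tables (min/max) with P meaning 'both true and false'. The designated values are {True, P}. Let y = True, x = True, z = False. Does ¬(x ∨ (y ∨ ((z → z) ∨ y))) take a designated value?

No

z → z = False → False = True
(z → z) ∨ y = True ∨ True = True
y ∨ ((z → z) ∨ y) = True ∨ True = True
x ∨ (y ∨ ((z → z) ∨ y)) = True ∨ True = True
¬(x ∨ (y ∨ ((z → z) ∨ y))) = ¬True = False
False ∉ {True, P}.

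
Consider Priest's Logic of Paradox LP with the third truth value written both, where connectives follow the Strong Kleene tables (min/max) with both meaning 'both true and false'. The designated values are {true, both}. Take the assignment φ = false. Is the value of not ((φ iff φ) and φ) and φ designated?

No

φ iff φ = false iff false = true
(φ iff φ) and φ = true and false = false
not ((φ iff φ) and φ) = not false = true
not ((φ iff φ) and φ) and φ = true and false = false
false ∉ {true, both}.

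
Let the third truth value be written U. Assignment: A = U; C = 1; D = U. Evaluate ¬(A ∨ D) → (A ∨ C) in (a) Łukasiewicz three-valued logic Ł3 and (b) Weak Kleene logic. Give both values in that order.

1; U

In Łukasiewicz three-valued logic Ł3: A ∨ D = U ∨ U = U
¬(A ∨ D) = ¬U = U
A ∨ C = U ∨ 1 = 1
¬(A ∨ D) → (A ∨ C) = U → 1 = 1  [min(1, 1−½+1)]
In Weak Kleene logic: A ∨ D = U ∨ U = U
¬(A ∨ D) = ¬U = U
A ∨ C = U ∨ 1 = U
¬(A ∨ D) → (A ∨ C) = U → U = U
They differ because Łukasiewicz three-valued logic Ł3 and Weak Kleene logic treat U differently under the binary connectives.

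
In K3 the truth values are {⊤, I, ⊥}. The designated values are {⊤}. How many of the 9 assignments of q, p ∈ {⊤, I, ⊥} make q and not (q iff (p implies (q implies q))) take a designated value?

0

Of the 9 assignments, 0 give a value in {⊤}.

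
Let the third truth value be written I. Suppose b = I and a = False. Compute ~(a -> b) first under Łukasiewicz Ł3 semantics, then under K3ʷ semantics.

False; I

In Łukasiewicz Ł3: a -> b = False -> I = True  [min(1, 1−0+½)]
~(a -> b) = ~True = False
In K3ʷ: a -> b = False -> I = I  [any arg is the third value ⇒ result is the third value]
~(a -> b) = ~I = I
They differ because Łukasiewicz Ł3 and K3ʷ treat I differently under the binary connectives.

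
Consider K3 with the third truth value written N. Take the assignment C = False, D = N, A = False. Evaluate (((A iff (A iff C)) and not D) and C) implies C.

True

A iff C = False iff False = True
A iff (A iff C) = False iff True = False
not D = not N = N
(A iff (A iff C)) and not D = False and N = False
((A iff (A iff C)) and not D) and C = False and False = False
(((A iff (A iff C)) and not D) and C) implies C = False implies False = True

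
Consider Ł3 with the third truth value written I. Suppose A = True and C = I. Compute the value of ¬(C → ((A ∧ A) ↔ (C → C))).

False

A ∧ A = True ∧ True = True
C → C = I → I = True  [min(1, 1−½+½)]
(A ∧ A) ↔ (C → C) = True ↔ True = True
C → ((A ∧ A) ↔ (C → C)) = I → True = True
¬(C → ((A ∧ A) ↔ (C → C))) = ¬True = False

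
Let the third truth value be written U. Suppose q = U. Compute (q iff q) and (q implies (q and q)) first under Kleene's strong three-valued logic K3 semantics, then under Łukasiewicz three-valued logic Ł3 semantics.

In Kleene's strong three-valued logic K3: q iff q = U iff U = U
q and q = U and U = U
q implies (q and q) = U implies U = U
(q iff q) and (q implies (q and q)) = U and U = U
In Łukasiewicz three-valued logic Ł3: q iff q = U iff U = 1
q and q = U and U = U
q implies (q and q) = U implies U = 1
(q iff q) and (q implies (q and q)) = 1 and 1 = 1
They differ because Kleene's strong three-valued logic K3 and Łukasiewicz three-valued logic Ł3 treat U differently under implication.

U; 1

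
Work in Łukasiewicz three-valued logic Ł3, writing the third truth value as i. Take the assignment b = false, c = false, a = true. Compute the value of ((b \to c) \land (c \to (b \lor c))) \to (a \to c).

false

b \to c = false \to false = true
b \lor c = false \lor false = false
c \to (b \lor c) = false \to false = true
(b \to c) \land (c \to (b \lor c)) = true \land true = true
a \to c = true \to false = false
((b \to c) \land (c \to (b \lor c))) \to (a \to c) = true \to false = false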